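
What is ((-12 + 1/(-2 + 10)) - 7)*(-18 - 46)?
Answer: 1208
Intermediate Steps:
((-12 + 1/(-2 + 10)) - 7)*(-18 - 46) = ((-12 + 1/8) - 7)*(-64) = ((-12 + ⅛) - 7)*(-64) = (-95/8 - 7)*(-64) = -151/8*(-64) = 1208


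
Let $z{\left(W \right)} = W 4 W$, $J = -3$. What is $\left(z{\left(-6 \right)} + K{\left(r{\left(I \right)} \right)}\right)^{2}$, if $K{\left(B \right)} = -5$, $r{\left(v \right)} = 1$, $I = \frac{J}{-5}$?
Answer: $19321$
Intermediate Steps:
$I = \frac{3}{5}$ ($I = - \frac{3}{-5} = \left(-3\right) \left(- \frac{1}{5}\right) = \frac{3}{5} \approx 0.6$)
$z{\left(W \right)} = 4 W^{2}$ ($z{\left(W \right)} = 4 W W = 4 W^{2}$)
$\left(z{\left(-6 \right)} + K{\left(r{\left(I \right)} \right)}\right)^{2} = \left(4 \left(-6\right)^{2} - 5\right)^{2} = \left(4 \cdot 36 - 5\right)^{2} = \left(144 - 5\right)^{2} = 139^{2} = 19321$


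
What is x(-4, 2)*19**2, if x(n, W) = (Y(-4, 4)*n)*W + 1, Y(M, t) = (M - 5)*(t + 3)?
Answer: 182305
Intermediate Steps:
Y(M, t) = (-5 + M)*(3 + t)
x(n, W) = 1 - 63*W*n (x(n, W) = ((-15 - 5*4 + 3*(-4) - 4*4)*n)*W + 1 = ((-15 - 20 - 12 - 16)*n)*W + 1 = (-63*n)*W + 1 = -63*W*n + 1 = 1 - 63*W*n)
x(-4, 2)*19**2 = (1 - 63*2*(-4))*19**2 = (1 + 504)*361 = 505*361 = 182305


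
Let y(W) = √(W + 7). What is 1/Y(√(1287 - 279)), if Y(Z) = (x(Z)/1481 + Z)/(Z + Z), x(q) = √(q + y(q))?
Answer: 35544*√7/(√(√(7 + 12*√7) + 12*√7) + 17772*√7) ≈ 1.9997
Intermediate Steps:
y(W) = √(7 + W)
x(q) = √(q + √(7 + q))
Y(Z) = (Z + √(Z + √(7 + Z))/1481)/(2*Z) (Y(Z) = (√(Z + √(7 + Z))/1481 + Z)/(Z + Z) = (√(Z + √(7 + Z))*(1/1481) + Z)/((2*Z)) = (√(Z + √(7 + Z))/1481 + Z)*(1/(2*Z)) = (Z + √(Z + √(7 + Z))/1481)*(1/(2*Z)) = (Z + √(Z + √(7 + Z))/1481)/(2*Z))
1/Y(√(1287 - 279)) = 1/((√(√(1287 - 279) + √(7 + √(1287 - 279))) + 1481*√(1287 - 279))/(2962*(√(1287 - 279)))) = 1/((√(√1008 + √(7 + √1008)) + 1481*√1008)/(2962*(√1008))) = 1/((√(12*√7 + √(7 + 12*√7)) + 1481*(12*√7))/(2962*((12*√7)))) = 1/((√7/84)*(√(√(7 + 12*√7) + 12*√7) + 17772*√7)/2962) = 1/(√7*(√(√(7 + 12*√7) + 12*√7) + 17772*√7)/248808) = 35544*√7/(√(√(7 + 12*√7) + 12*√7) + 17772*√7)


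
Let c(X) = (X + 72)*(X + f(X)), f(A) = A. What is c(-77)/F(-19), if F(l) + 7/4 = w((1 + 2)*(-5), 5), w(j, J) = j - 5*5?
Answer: -3080/167 ≈ -18.443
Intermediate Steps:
c(X) = 2*X*(72 + X) (c(X) = (X + 72)*(X + X) = (72 + X)*(2*X) = 2*X*(72 + X))
w(j, J) = -25 + j (w(j, J) = j - 25 = -25 + j)
F(l) = -167/4 (F(l) = -7/4 + (-25 + (1 + 2)*(-5)) = -7/4 + (-25 + 3*(-5)) = -7/4 + (-25 - 15) = -7/4 - 40 = -167/4)
c(-77)/F(-19) = (2*(-77)*(72 - 77))/(-167/4) = (2*(-77)*(-5))*(-4/167) = 770*(-4/167) = -3080/167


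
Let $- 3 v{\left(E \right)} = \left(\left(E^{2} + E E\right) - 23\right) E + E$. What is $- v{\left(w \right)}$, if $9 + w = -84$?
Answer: $-535556$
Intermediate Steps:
$w = -93$ ($w = -9 - 84 = -93$)
$v{\left(E \right)} = - \frac{E}{3} - \frac{E \left(-23 + 2 E^{2}\right)}{3}$ ($v{\left(E \right)} = - \frac{\left(\left(E^{2} + E E\right) - 23\right) E + E}{3} = - \frac{\left(\left(E^{2} + E^{2}\right) - 23\right) E + E}{3} = - \frac{\left(2 E^{2} - 23\right) E + E}{3} = - \frac{\left(-23 + 2 E^{2}\right) E + E}{3} = - \frac{E \left(-23 + 2 E^{2}\right) + E}{3} = - \frac{E + E \left(-23 + 2 E^{2}\right)}{3} = - \frac{E}{3} - \frac{E \left(-23 + 2 E^{2}\right)}{3}$)
$- v{\left(w \right)} = - \frac{2 \left(-93\right) \left(11 - \left(-93\right)^{2}\right)}{3} = - \frac{2 \left(-93\right) \left(11 - 8649\right)}{3} = - \frac{2 \left(-93\right) \left(-8638\right)}{3} = \left(-1\right) 535556 = -535556$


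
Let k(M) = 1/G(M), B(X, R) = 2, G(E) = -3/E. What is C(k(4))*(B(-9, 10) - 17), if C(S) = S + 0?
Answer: 20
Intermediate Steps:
k(M) = -M/3 (k(M) = 1/(-3/M) = -M/3)
C(S) = S
C(k(4))*(B(-9, 10) - 17) = (-⅓*4)*(2 - 17) = -4/3*(-15) = 20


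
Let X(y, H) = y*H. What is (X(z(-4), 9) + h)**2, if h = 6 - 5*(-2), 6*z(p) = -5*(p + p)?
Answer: 5776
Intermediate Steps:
z(p) = -5*p/3 (z(p) = (-5*(p + p))/6 = (-10*p)/6 = -5*p/3)
X(y, H) = H*y
h = 16 (h = 6 + 10 = 16)
(X(z(-4), 9) + h)**2 = (9*(-5/3*(-4)) + 16)**2 = (9*(20/3) + 16)**2 = (60 + 16)**2 = 76**2 = 5776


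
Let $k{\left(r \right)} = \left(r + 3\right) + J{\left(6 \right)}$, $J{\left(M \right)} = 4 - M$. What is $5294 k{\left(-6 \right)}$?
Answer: $-26470$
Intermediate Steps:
$k{\left(r \right)} = 1 + r$ ($k{\left(r \right)} = \left(r + 3\right) + \left(4 - 6\right) = \left(3 + r\right) + \left(4 - 6\right) = \left(3 + r\right) - 2 = 1 + r$)
$5294 k{\left(-6 \right)} = 5294 \left(1 - 6\right) = 5294 \left(-5\right) = -26470$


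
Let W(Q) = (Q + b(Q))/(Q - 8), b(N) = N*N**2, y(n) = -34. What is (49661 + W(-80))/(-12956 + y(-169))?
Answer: -203427/47630 ≈ -4.2710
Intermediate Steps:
b(N) = N**3
W(Q) = (Q + Q**3)/(-8 + Q) (W(Q) = (Q + Q**3)/(Q - 8) = (Q + Q**3)/(-8 + Q))
(49661 + W(-80))/(-12956 + y(-169)) = (49661 + (-80 + (-80)**3)/(-8 - 80))/(-12956 - 34) = (49661 + (-80 - 512000)/(-88))/(-12990) = (49661 - 1/88*(-512080))*(-1/12990) = (49661 + 64010/11)*(-1/12990) = (610281/11)*(-1/12990) = -203427/47630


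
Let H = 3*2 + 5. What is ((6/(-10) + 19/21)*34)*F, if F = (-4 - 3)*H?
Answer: -11968/15 ≈ -797.87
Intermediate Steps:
H = 11 (H = 6 + 5 = 11)
F = -77 (F = (-4 - 3)*11 = -7*11 = -77)
((6/(-10) + 19/21)*34)*F = ((6/(-10) + 19/21)*34)*(-77) = ((6*(-⅒) + 19*(1/21))*34)*(-77) = ((-⅗ + 19/21)*34)*(-77) = ((32/105)*34)*(-77) = (1088/105)*(-77) = -11968/15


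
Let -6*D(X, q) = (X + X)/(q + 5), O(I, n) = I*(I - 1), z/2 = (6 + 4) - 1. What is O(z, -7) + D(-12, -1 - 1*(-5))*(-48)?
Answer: 854/3 ≈ 284.67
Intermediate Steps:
z = 18 (z = 2*((6 + 4) - 1) = 2*(10 - 1) = 2*9 = 18)
O(I, n) = I*(-1 + I)
D(X, q) = -X/(3*(5 + q)) (D(X, q) = -(X + X)/(6*(q + 5)) = -2*X/(6*(5 + q)) = -X/(3*(5 + q)))
O(z, -7) + D(-12, -1 - 1*(-5))*(-48) = 18*(-1 + 18) - 1*(-12)/(15 + 3*(-1 - 1*(-5)))*(-48) = 18*17 - 1*(-12)/(15 + 3*(-1 + 5))*(-48) = 306 - 1*(-12)/(15 + 3*4)*(-48) = 306 - 1*(-12)/(15 + 12)*(-48) = 306 - 1*(-12)/27*(-48) = 306 - 1*(-12)*1/27*(-48) = 306 + (4/9)*(-48) = 306 - 64/3 = 854/3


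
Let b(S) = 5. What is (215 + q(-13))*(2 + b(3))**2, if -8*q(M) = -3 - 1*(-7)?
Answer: 21021/2 ≈ 10511.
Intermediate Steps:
q(M) = -1/2 (q(M) = -(-3 - 1*(-7))/8 = -(-3 + 7)/8 = -1/8*4 = -1/2)
(215 + q(-13))*(2 + b(3))**2 = (215 - 1/2)*(2 + 5)**2 = (429/2)*7**2 = (429/2)*49 = 21021/2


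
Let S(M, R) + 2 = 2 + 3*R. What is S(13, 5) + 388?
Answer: 403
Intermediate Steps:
S(M, R) = 3*R (S(M, R) = -2 + (2 + 3*R) = 3*R)
S(13, 5) + 388 = 3*5 + 388 = 15 + 388 = 403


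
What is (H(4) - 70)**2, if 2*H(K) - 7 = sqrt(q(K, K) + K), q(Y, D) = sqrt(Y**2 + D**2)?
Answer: (133 - 2*sqrt(1 + sqrt(2)))**2/4 ≈ 4218.0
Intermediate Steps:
q(Y, D) = sqrt(D**2 + Y**2)
H(K) = 7/2 + sqrt(K + sqrt(2)*sqrt(K**2))/2 (H(K) = 7/2 + sqrt(sqrt(K**2 + K**2) + K)/2 = 7/2 + sqrt(sqrt(2*K**2) + K)/2 = 7/2 + sqrt(sqrt(2)*sqrt(K**2) + K)/2 = 7/2 + sqrt(K + sqrt(2)*sqrt(K**2))/2)
(H(4) - 70)**2 = ((7/2 + sqrt(4 + sqrt(2)*sqrt(4**2))/2) - 70)**2 = ((7/2 + sqrt(4 + sqrt(2)*sqrt(16))/2) - 70)**2 = ((7/2 + sqrt(4 + sqrt(2)*4)/2) - 70)**2 = ((7/2 + sqrt(4 + 4*sqrt(2))/2) - 70)**2 = (-133/2 + sqrt(4 + 4*sqrt(2))/2)**2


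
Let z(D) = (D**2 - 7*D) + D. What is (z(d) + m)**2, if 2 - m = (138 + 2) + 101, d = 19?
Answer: 64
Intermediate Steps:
m = -239 (m = 2 - ((138 + 2) + 101) = 2 - (140 + 101) = 2 - 1*241 = 2 - 241 = -239)
z(D) = D**2 - 6*D
(z(d) + m)**2 = (19*(-6 + 19) - 239)**2 = (19*13 - 239)**2 = (247 - 239)**2 = 8**2 = 64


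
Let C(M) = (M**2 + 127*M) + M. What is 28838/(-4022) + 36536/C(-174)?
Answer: -10483945/4024011 ≈ -2.6053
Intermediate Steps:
C(M) = M**2 + 128*M
28838/(-4022) + 36536/C(-174) = 28838/(-4022) + 36536/((-174*(128 - 174))) = 28838*(-1/4022) + 36536/((-174*(-46))) = -14419/2011 + 36536/8004 = -14419/2011 + 36536*(1/8004) = -14419/2011 + 9134/2001 = -10483945/4024011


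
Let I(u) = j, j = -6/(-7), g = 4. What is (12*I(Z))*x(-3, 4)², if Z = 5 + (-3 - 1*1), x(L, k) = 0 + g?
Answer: 1152/7 ≈ 164.57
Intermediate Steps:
x(L, k) = 4 (x(L, k) = 0 + 4 = 4)
j = 6/7 (j = -6*(-⅐) = 6/7 ≈ 0.85714)
Z = 1 (Z = 5 + (-3 - 1) = 5 - 4 = 1)
I(u) = 6/7
(12*I(Z))*x(-3, 4)² = (12*(6/7))*4² = (72/7)*16 = 1152/7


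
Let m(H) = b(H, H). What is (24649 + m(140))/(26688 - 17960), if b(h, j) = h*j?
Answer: 44249/8728 ≈ 5.0698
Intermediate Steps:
m(H) = H**2 (m(H) = H*H = H**2)
(24649 + m(140))/(26688 - 17960) = (24649 + 140**2)/(26688 - 17960) = (24649 + 19600)/8728 = 44249*(1/8728) = 44249/8728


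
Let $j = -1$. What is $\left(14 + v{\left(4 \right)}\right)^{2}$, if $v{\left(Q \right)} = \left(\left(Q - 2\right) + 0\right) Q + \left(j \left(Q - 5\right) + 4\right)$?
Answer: $729$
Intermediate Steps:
$v{\left(Q \right)} = 9 - Q + Q \left(-2 + Q\right)$ ($v{\left(Q \right)} = \left(\left(Q - 2\right) + 0\right) Q - \left(-9 + Q\right) = \left(\left(-2 + Q\right) + 0\right) Q - \left(-9 + Q\right) = \left(-2 + Q\right) Q + \left(\left(5 - Q\right) + 4\right) = Q \left(-2 + Q\right) - \left(-9 + Q\right) = 9 - Q + Q \left(-2 + Q\right)$)
$\left(14 + v{\left(4 \right)}\right)^{2} = \left(14 + \left(9 + 4^{2} - 12\right)\right)^{2} = \left(14 + \left(9 + 16 - 12\right)\right)^{2} = \left(14 + 13\right)^{2} = 27^{2} = 729$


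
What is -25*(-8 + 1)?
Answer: 175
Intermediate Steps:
-25*(-8 + 1) = -25*(-7) = 175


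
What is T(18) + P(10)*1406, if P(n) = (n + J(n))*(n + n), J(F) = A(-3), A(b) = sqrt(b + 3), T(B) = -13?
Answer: 281187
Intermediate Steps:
A(b) = sqrt(3 + b)
J(F) = 0 (J(F) = sqrt(3 - 3) = sqrt(0) = 0)
P(n) = 2*n**2 (P(n) = (n + 0)*(n + n) = n*(2*n) = 2*n**2)
T(18) + P(10)*1406 = -13 + (2*10**2)*1406 = -13 + (2*100)*1406 = -13 + 200*1406 = -13 + 281200 = 281187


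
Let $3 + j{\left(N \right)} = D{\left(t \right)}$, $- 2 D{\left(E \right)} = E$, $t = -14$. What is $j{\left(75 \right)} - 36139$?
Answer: $-36135$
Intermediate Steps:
$D{\left(E \right)} = - \frac{E}{2}$
$j{\left(N \right)} = 4$ ($j{\left(N \right)} = -3 - -7 = -3 + 7 = 4$)
$j{\left(75 \right)} - 36139 = 4 - 36139 = -36135$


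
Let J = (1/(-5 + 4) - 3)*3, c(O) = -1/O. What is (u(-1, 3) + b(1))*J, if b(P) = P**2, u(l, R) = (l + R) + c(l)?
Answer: -48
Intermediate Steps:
u(l, R) = R + l - 1/l (u(l, R) = (l + R) - 1/l = (R + l) - 1/l = R + l - 1/l)
J = -12 (J = (1/(-1) - 3)*3 = (-1 - 3)*3 = -4*3 = -12)
(u(-1, 3) + b(1))*J = ((3 - 1 - 1/(-1)) + 1**2)*(-12) = ((3 - 1 - 1*(-1)) + 1)*(-12) = ((3 - 1 + 1) + 1)*(-12) = (3 + 1)*(-12) = 4*(-12) = -48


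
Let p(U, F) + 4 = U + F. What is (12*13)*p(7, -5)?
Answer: -312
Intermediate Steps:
p(U, F) = -4 + F + U (p(U, F) = -4 + (U + F) = -4 + (F + U) = -4 + F + U)
(12*13)*p(7, -5) = (12*13)*(-4 - 5 + 7) = 156*(-2) = -312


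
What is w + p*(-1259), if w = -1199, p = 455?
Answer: -574044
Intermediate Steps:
w + p*(-1259) = -1199 + 455*(-1259) = -1199 - 572845 = -574044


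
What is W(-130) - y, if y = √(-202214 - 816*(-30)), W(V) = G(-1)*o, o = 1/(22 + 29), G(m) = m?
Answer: -1/51 - I*√177734 ≈ -0.019608 - 421.58*I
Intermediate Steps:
o = 1/51 ≈ 0.019608
W(V) = -1/51 (W(V) = -1*1/51 = -1/51)
y = I*√177734 (y = √(-202214 + 24480) = √(-177734) = I*√177734 ≈ 421.58*I)
W(-130) - y = -1/51 - I*√177734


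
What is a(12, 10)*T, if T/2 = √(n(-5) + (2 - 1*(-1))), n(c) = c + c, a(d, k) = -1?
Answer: -2*I*√7 ≈ -5.2915*I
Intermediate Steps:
n(c) = 2*c
T = 2*I*√7 (T = 2*√(2*(-5) + (2 - 1*(-1))) = 2*√(-10 + (2 + 1)) = 2*√(-10 + 3) = 2*√(-7) = 2*(I*√7) = 2*I*√7 ≈ 5.2915*I)
a(12, 10)*T = -2*I*√7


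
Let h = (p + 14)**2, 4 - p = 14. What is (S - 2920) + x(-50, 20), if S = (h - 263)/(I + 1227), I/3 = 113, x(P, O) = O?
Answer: -4541647/1566 ≈ -2900.2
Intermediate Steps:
p = -10 (p = 4 - 1*14 = 4 - 14 = -10)
h = 16 (h = (-10 + 14)**2 = 4**2 = 16)
I = 339 (I = 3*113 = 339)
S = -247/1566 (S = (16 - 263)/(339 + 1227) = -247/1566 ≈ -0.15773)
(S - 2920) + x(-50, 20) = (-247/1566 - 2920) + 20 = -4572967/1566 + 20 = -4541647/1566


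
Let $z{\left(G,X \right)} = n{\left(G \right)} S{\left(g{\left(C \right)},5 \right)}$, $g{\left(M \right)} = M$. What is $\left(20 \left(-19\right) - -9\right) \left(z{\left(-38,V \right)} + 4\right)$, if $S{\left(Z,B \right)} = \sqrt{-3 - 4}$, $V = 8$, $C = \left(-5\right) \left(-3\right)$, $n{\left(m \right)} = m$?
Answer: $-1484 + 14098 i \sqrt{7} \approx -1484.0 + 37300.0 i$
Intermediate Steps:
$C = 15$
$S{\left(Z,B \right)} = i \sqrt{7}$ ($S{\left(Z,B \right)} = \sqrt{-7} = i \sqrt{7}$)
$z{\left(G,X \right)} = i G \sqrt{7}$ ($z{\left(G,X \right)} = G i \sqrt{7} = i G \sqrt{7}$)
$\left(20 \left(-19\right) - -9\right) \left(z{\left(-38,V \right)} + 4\right) = \left(20 \left(-19\right) - -9\right) \left(i \left(-38\right) \sqrt{7} + 4\right) = \left(-380 + 9\right) \left(- 38 i \sqrt{7} + 4\right) = - 371 \left(4 - 38 i \sqrt{7}\right) = -1484 + 14098 i \sqrt{7}$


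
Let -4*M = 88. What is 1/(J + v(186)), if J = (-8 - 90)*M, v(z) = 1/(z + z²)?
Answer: 34782/74989993 ≈ 0.00046382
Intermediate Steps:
M = -22 (M = -¼*88 = -22)
J = 2156 (J = (-8 - 90)*(-22) = -98*(-22) = 2156)
1/(J + v(186)) = 1/(2156 + 1/(186*(1 + 186))) = 1/(2156 + (1/186)/187) = 1/(2156 + (1/186)*(1/187)) = 1/(2156 + 1/34782) = 1/(74989993/34782) = 34782/74989993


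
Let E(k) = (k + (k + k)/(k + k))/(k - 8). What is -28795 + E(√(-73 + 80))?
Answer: -547110/19 - 3*√7/19 ≈ -28796.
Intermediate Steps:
E(k) = (1 + k)/(-8 + k) (E(k) = (k + (2*k)/((2*k)))/(-8 + k) = (k + (2*k)*(1/(2*k)))/(-8 + k) = (k + 1)/(-8 + k) = (1 + k)/(-8 + k))
-28795 + E(√(-73 + 80)) = -28795 + (1 + √(-73 + 80))/(-8 + √(-73 + 80)) = -28795 + (1 + √7)/(-8 + √7)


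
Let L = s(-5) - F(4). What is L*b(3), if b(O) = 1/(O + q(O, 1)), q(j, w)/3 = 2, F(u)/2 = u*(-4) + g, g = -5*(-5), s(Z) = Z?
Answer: -23/9 ≈ -2.5556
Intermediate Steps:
g = 25
F(u) = 50 - 8*u (F(u) = 2*(u*(-4) + 25) = 2*(-4*u + 25) = 2*(25 - 4*u) = 50 - 8*u)
q(j, w) = 6 (q(j, w) = 3*2 = 6)
L = -23 (L = -5 - (50 - 8*4) = -5 - (50 - 32) = -5 - 1*18 = -5 - 18 = -23)
b(O) = 1/(6 + O) (b(O) = 1/(O + 6) = 1/(6 + O))
L*b(3) = -23/(6 + 3) = -23/9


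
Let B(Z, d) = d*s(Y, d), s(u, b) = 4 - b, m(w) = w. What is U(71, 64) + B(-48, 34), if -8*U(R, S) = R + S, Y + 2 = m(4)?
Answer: -8295/8 ≈ -1036.9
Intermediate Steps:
Y = 2 (Y = -2 + 4 = 2)
U(R, S) = -R/8 - S/8 (U(R, S) = -(R + S)/8 = -R/8 - S/8)
B(Z, d) = d*(4 - d)
U(71, 64) + B(-48, 34) = (-⅛*71 - ⅛*64) + 34*(4 - 1*34) = (-71/8 - 8) + 34*(4 - 34) = -135/8 + 34*(-30) = -135/8 - 1020 = -8295/8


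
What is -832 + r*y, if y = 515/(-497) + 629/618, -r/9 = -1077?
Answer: -103459591/102382 ≈ -1010.5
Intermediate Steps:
r = 9693 (r = -9*(-1077) = 9693)
y = -5657/307146 (y = 515*(-1/497) + 629*(1/618) = -515/497 + 629/618 = -5657/307146 ≈ -0.018418)
-832 + r*y = -832 + 9693*(-5657/307146) = -832 - 18277767/102382 = -103459591/102382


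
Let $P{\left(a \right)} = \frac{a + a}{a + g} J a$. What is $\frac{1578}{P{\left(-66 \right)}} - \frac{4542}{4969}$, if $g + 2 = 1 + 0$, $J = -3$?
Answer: $\frac{67773797}{21644964} \approx 3.1312$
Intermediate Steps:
$g = -1$ ($g = -2 + \left(1 + 0\right) = -2 + 1 = -1$)
$P{\left(a \right)} = - \frac{6 a^{2}}{-1 + a}$ ($P{\left(a \right)} = \frac{a + a}{a - 1} \left(-3\right) a = \frac{2 a}{-1 + a} \left(-3\right) a = - \frac{6 a}{-1 + a} a = - \frac{6 a^{2}}{-1 + a}$)
$\frac{1578}{P{\left(-66 \right)}} - \frac{4542}{4969} = \frac{1578}{\left(-6\right) \left(-66\right)^{2} \frac{1}{-1 - 66}} - \frac{4542}{4969} = \frac{1578}{\left(-6\right) 4356 \frac{1}{-67}} - \frac{4542}{4969} = \frac{1578}{\left(-6\right) 4356 \left(- \frac{1}{67}\right)} - \frac{4542}{4969} = \frac{1578}{\frac{26136}{67}} - \frac{4542}{4969} = 1578 \cdot \frac{67}{26136} - \frac{4542}{4969} = \frac{17621}{4356} - \frac{4542}{4969} = \frac{67773797}{21644964}$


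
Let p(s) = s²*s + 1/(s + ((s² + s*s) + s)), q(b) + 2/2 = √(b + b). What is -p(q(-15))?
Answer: (721*I - 6959*√30/60)/(I + √30) ≈ -88.984 + 147.88*I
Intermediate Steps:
q(b) = -1 + √2*√b (q(b) = -1 + √(b + b) = -1 + √(2*b) = -1 + √2*√b)
p(s) = s³ + 1/(2*s + 2*s²) (p(s) = s³ + 1/(s + ((s² + s²) + s)) = s³ + 1/(s + (2*s² + s)) = s³ + 1/(s + (s + 2*s²)) = s³ + 1/(2*s + 2*s²))
-p(q(-15)) = -(½ + (-1 + √2*√(-15))⁴ + (-1 + √2*√(-15))⁵)/((-1 + √2*√(-15))*(1 + (-1 + √2*√(-15)))) = -(½ + (-1 + √2*(I*√15))⁴ + (-1 + √2*(I*√15))⁵)/((-1 + √2*(I*√15))*(1 + (-1 + √2*(I*√15)))) = -(½ + (-1 + I*√30)⁴ + (-1 + I*√30)⁵)/((-1 + I*√30)*(1 + (-1 + I*√30))) = -(½ + (-1 + I*√30)⁴ + (-1 + I*√30)⁵)/((-1 + I*√30)*(I*√30)) = -(-I*√30/30)*(½ + (-1 + I*√30)⁴ + (-1 + I*√30)⁵)/(-1 + I*√30) = -(-1)*I*√30*(½ + (-1 + I*√30)⁴ + (-1 + I*√30)⁵)/(30*(-1 + I*√30)) = I*√30*(½ + (-1 + I*√30)⁴ + (-1 + I*√30)⁵)/(30*(-1 + I*√30))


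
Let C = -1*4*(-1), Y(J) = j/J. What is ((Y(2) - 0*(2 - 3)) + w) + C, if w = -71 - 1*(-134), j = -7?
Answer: 127/2 ≈ 63.500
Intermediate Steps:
w = 63 (w = -71 + 134 = 63)
Y(J) = -7/J
C = 4 (C = -4*(-1) = 4)
((Y(2) - 0*(2 - 3)) + w) + C = ((-7/2 - 0*(2 - 3)) + 63) + 4 = ((-7*½ - 0*(-1)) + 63) + 4 = ((-7/2 - 1*0) + 63) + 4 = ((-7/2 + 0) + 63) + 4 = (-7/2 + 63) + 4 = 119/2 + 4 = 127/2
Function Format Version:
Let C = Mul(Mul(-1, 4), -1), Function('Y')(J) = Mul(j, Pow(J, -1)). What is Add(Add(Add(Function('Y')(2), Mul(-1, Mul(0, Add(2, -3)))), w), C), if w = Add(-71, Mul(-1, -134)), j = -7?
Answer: Rational(127, 2) ≈ 63.500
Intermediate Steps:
w = 63 (w = Add(-71, 134) = 63)
Function('Y')(J) = Mul(-7, Pow(J, -1))
C = 4 (C = Mul(-4, -1) = 4)
Add(Add(Add(Function('Y')(2), Mul(-1, Mul(0, Add(2, -3)))), w), C) = Add(Add(Add(Mul(-7, Pow(2, -1)), Mul(-1, Mul(0, Add(2, -3)))), 63), 4) = Add(Add(Add(Mul(-7, Rational(1, 2)), Mul(-1, Mul(0, -1))), 63), 4) = Add(Add(Add(Rational(-7, 2), Mul(-1, 0)), 63), 4) = Add(Add(Add(Rational(-7, 2), 0), 63), 4) = Add(Add(Rational(-7, 2), 63), 4) = Add(Rational(119, 2), 4) = Rational(127, 2)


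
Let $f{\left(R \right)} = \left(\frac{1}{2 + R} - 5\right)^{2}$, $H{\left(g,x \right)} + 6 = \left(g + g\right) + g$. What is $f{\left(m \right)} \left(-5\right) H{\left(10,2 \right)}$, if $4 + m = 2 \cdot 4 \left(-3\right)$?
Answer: $- \frac{514830}{169} \approx -3046.3$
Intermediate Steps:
$H{\left(g,x \right)} = -6 + 3 g$ ($H{\left(g,x \right)} = -6 + \left(\left(g + g\right) + g\right) = -6 + \left(2 g + g\right) = -6 + 3 g$)
$m = -28$ ($m = -4 + 2 \cdot 4 \left(-3\right) = -4 + 8 \left(-3\right) = -4 - 24 = -28$)
$f{\left(R \right)} = \left(-5 + \frac{1}{2 + R}\right)^{2}$
$f{\left(m \right)} \left(-5\right) H{\left(10,2 \right)} = \frac{\left(9 + 5 \left(-28\right)\right)^{2}}{\left(2 - 28\right)^{2}} \left(-5\right) \left(-6 + 3 \cdot 10\right) = \frac{\left(9 - 140\right)^{2}}{676} \left(-5\right) \left(-6 + 30\right) = \frac{\left(-131\right)^{2}}{676} \left(-5\right) 24 = \frac{1}{676} \cdot 17161 \left(-5\right) 24 = \frac{17161}{676} \left(-5\right) 24 = \left(- \frac{85805}{676}\right) 24 = - \frac{514830}{169}$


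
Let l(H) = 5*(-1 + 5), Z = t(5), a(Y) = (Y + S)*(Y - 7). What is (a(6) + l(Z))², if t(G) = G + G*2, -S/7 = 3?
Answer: 1225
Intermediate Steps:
S = -21 (S = -7*3 = -21)
a(Y) = (-21 + Y)*(-7 + Y) (a(Y) = (Y - 21)*(Y - 7) = (-21 + Y)*(-7 + Y))
t(G) = 3*G (t(G) = G + 2*G = 3*G)
Z = 15 (Z = 3*5 = 15)
l(H) = 20 (l(H) = 5*4 = 20)
(a(6) + l(Z))² = ((147 + 6² - 28*6) + 20)² = ((147 + 36 - 168) + 20)² = (15 + 20)² = 35² = 1225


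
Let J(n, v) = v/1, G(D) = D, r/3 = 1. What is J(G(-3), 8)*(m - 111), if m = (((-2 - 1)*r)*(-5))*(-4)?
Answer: -2328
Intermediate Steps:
r = 3 (r = 3*1 = 3)
J(n, v) = v (J(n, v) = v*1 = v)
m = -180 (m = (((-2 - 1)*3)*(-5))*(-4) = (-3*3*(-5))*(-4) = -9*(-5)*(-4) = 45*(-4) = -180)
J(G(-3), 8)*(m - 111) = 8*(-180 - 111) = 8*(-291) = -2328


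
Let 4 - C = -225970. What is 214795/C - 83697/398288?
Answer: 4759780363/6428766608 ≈ 0.74039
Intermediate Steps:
C = 225974 (C = 4 - 1*(-225970) = 4 + 225970 = 225974)
214795/C - 83697/398288 = 214795/225974 - 83697/398288 = 214795*(1/225974) - 83697*1/398288 = 30685/32282 - 83697/398288 = 4759780363/6428766608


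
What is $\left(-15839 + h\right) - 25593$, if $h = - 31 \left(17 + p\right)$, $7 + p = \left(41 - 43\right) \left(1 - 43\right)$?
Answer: $-44346$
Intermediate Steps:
$p = 77$ ($p = -7 + \left(41 - 43\right) \left(1 - 43\right) = -7 - -84 = -7 + 84 = 77$)
$h = -2914$ ($h = - 31 \left(17 + 77\right) = \left(-31\right) 94 = -2914$)
$\left(-15839 + h\right) - 25593 = \left(-15839 - 2914\right) - 25593 = -18753 - 25593 = -44346$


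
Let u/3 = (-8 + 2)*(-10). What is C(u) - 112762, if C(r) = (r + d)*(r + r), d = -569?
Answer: -252802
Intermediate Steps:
u = 180 (u = 3*((-8 + 2)*(-10)) = 3*(-6*(-10)) = 3*60 = 180)
C(r) = 2*r*(-569 + r) (C(r) = (r - 569)*(r + r) = (-569 + r)*(2*r) = 2*r*(-569 + r))
C(u) - 112762 = 2*180*(-569 + 180) - 112762 = 2*180*(-389) - 112762 = -140040 - 112762 = -252802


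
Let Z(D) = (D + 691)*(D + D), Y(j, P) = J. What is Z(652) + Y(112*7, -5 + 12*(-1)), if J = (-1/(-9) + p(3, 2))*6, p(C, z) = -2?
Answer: 5253782/3 ≈ 1.7513e+6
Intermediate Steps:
J = -34/3 (J = (-1/(-9) - 2)*6 = (-1*(-⅑) - 2)*6 = (⅑ - 2)*6 = -17/9*6 = -34/3 ≈ -11.333)
Y(j, P) = -34/3
Z(D) = 2*D*(691 + D) (Z(D) = (691 + D)*(2*D) = 2*D*(691 + D))
Z(652) + Y(112*7, -5 + 12*(-1)) = 2*652*(691 + 652) - 34/3 = 2*652*1343 - 34/3 = 1751272 - 34/3 = 5253782/3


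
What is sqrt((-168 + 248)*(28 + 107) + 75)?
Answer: 5*sqrt(435) ≈ 104.28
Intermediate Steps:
sqrt((-168 + 248)*(28 + 107) + 75) = sqrt(80*135 + 75) = sqrt(10800 + 75) = sqrt(10875) = 5*sqrt(435)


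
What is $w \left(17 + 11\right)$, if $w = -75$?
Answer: $-2100$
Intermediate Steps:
$w \left(17 + 11\right) = - 75 \left(17 + 11\right) = \left(-75\right) 28 = -2100$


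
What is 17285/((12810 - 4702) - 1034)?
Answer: 17285/7074 ≈ 2.4435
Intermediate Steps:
17285/((12810 - 4702) - 1034) = 17285/(8108 - 1034) = 17285/7074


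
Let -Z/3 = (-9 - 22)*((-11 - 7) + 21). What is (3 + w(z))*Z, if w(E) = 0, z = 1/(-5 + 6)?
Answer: 837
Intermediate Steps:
z = 1 (z = 1/1 = 1)
Z = 279 (Z = -3*(-9 - 22)*((-11 - 7) + 21) = -(-93)*(-18 + 21) = -(-93)*3 = -3*(-93) = 279)
(3 + w(z))*Z = (3 + 0)*279 = 3*279 = 837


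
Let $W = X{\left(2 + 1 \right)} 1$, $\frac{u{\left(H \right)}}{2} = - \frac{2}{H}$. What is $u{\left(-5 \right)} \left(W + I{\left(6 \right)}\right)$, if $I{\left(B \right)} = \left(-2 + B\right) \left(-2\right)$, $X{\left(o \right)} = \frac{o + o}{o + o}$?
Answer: $- \frac{28}{5} \approx -5.6$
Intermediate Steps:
$X{\left(o \right)} = 1$ ($X{\left(o \right)} = \frac{2 o}{2 o} = 2 o \frac{1}{2 o} = 1$)
$I{\left(B \right)} = 4 - 2 B$
$u{\left(H \right)} = - \frac{4}{H}$ ($u{\left(H \right)} = 2 \left(- \frac{2}{H}\right) = - \frac{4}{H}$)
$W = 1$ ($W = 1 \cdot 1 = 1$)
$u{\left(-5 \right)} \left(W + I{\left(6 \right)}\right) = - \frac{4}{-5} \left(1 + \left(4 - 12\right)\right) = \left(-4\right) \left(- \frac{1}{5}\right) \left(1 + \left(4 - 12\right)\right) = \frac{4 \left(1 - 8\right)}{5} = \frac{4}{5} \left(-7\right) = - \frac{28}{5}$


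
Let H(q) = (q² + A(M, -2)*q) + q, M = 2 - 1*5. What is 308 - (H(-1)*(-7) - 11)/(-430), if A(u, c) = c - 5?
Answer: 13238/43 ≈ 307.86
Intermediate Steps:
M = -3 (M = 2 - 5 = -3)
A(u, c) = -5 + c
H(q) = q² - 6*q (H(q) = (q² + (-5 - 2)*q) + q = (q² - 7*q) + q = q² - 6*q)
308 - (H(-1)*(-7) - 11)/(-430) = 308 - (-(-6 - 1)*(-7) - 11)/(-430) = 308 - (-1*(-7)*(-7) - 11)*(-1)/430 = 308 - (7*(-7) - 11)*(-1)/430 = 308 - (-49 - 11)*(-1)/430 = 308 - (-60)*(-1)/430 = 308 - 1*6/43 = 308 - 6/43 = 13238/43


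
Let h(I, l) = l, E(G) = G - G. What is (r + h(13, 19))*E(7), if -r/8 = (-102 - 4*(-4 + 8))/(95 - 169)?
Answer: 0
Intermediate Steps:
E(G) = 0
r = -472/37 (r = -8*(-102 - 4*(-4 + 8))/(95 - 169) = -8*(-102 - 4*4)/(-74) = -8*(-102 - 16)*(-1)/74 = -(-944)*(-1)/74 = -8*59/37 = -472/37 ≈ -12.757)
(r + h(13, 19))*E(7) = (-472/37 + 19)*0 = (231/37)*0 = 0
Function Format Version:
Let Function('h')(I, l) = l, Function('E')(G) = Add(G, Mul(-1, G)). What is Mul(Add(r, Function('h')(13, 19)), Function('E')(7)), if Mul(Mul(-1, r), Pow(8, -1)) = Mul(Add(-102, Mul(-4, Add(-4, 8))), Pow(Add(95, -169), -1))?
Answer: 0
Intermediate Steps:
Function('E')(G) = 0
r = Rational(-472, 37) (r = Mul(-8, Mul(Add(-102, Mul(-4, Add(-4, 8))), Pow(Add(95, -169), -1))) = Mul(-8, Mul(Add(-102, Mul(-4, 4)), Pow(-74, -1))) = Mul(-8, Mul(Add(-102, -16), Rational(-1, 74))) = Mul(-8, Mul(-118, Rational(-1, 74))) = Mul(-8, Rational(59, 37)) = Rational(-472, 37) ≈ -12.757)
Mul(Add(r, Function('h')(13, 19)), Function('E')(7)) = Mul(Add(Rational(-472, 37), 19), 0) = Mul(Rational(231, 37), 0) = 0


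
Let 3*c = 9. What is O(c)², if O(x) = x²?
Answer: 81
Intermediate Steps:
c = 3 (c = (⅓)*9 = 3)
O(c)² = (3²)² = 9² = 81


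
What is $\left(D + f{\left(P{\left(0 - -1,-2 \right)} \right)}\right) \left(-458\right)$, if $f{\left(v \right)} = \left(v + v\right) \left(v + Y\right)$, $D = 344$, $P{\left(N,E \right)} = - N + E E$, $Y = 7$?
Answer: $-185032$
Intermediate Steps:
$P{\left(N,E \right)} = E^{2} - N$ ($P{\left(N,E \right)} = - N + E^{2} = E^{2} - N$)
$f{\left(v \right)} = 2 v \left(7 + v\right)$ ($f{\left(v \right)} = \left(v + v\right) \left(v + 7\right) = 2 v \left(7 + v\right)$)
$\left(D + f{\left(P{\left(0 - -1,-2 \right)} \right)}\right) \left(-458\right) = \left(344 + 2 \left(\left(-2\right)^{2} - \left(0 - -1\right)\right) \left(7 + \left(\left(-2\right)^{2} - \left(0 - -1\right)\right)\right)\right) \left(-458\right) = \left(344 + 2 \left(4 - \left(0 + 1\right)\right) \left(7 + \left(4 - \left(0 + 1\right)\right)\right)\right) \left(-458\right) = \left(344 + 2 \left(4 - 1\right) \left(7 + \left(4 - 1\right)\right)\right) \left(-458\right) = \left(344 + 2 \cdot 3 \left(7 + 3\right)\right) \left(-458\right) = \left(344 + 2 \cdot 3 \cdot 10\right) \left(-458\right) = \left(344 + 60\right) \left(-458\right) = 404 \left(-458\right) = -185032$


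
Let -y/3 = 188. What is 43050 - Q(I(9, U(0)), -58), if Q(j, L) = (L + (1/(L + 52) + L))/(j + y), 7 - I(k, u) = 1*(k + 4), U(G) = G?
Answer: 147230303/3420 ≈ 43050.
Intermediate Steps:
y = -564 (y = -3*188 = -564)
I(k, u) = 3 - k (I(k, u) = 7 - (k + 4) = 7 - (4 + k) = 7 + (-4 - k) = 3 - k)
Q(j, L) = (1/(52 + L) + 2*L)/(-564 + j) (Q(j, L) = (L + (1/(L + 52) + L))/(j - 564) = (L + (1/(52 + L) + L))/(-564 + j) = (L + (L + 1/(52 + L)))/(-564 + j) = (1/(52 + L) + 2*L)/(-564 + j))
43050 - Q(I(9, U(0)), -58) = 43050 - (1 + 2*(-58)² + 104*(-58))/(-29328 - 564*(-58) + 52*(3 - 1*9) - 58*(3 - 1*9)) = 43050 - (1 + 2*3364 - 6032)/(-29328 + 32712 + 52*(3 - 9) - 58*(3 - 9)) = 43050 - (1 + 6728 - 6032)/(-29328 + 32712 + 52*(-6) - 58*(-6)) = 43050 - 697/(-29328 + 32712 - 312 + 348) = 43050 - 697/3420 = 147230303/3420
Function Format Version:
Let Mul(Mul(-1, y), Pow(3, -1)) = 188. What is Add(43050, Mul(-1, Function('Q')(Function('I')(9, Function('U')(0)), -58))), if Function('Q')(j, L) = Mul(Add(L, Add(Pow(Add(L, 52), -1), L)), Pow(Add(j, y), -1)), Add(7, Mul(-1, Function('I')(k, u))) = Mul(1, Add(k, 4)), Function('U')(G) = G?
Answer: Rational(147230303, 3420) ≈ 43050.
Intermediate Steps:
y = -564 (y = Mul(-3, 188) = -564)
Function('I')(k, u) = Add(3, Mul(-1, k)) (Function('I')(k, u) = Add(7, Mul(-1, Mul(1, Add(k, 4)))) = Add(7, Mul(-1, Mul(1, Add(4, k)))) = Add(7, Mul(-1, Add(4, k))) = Add(7, Add(-4, Mul(-1, k))) = Add(3, Mul(-1, k)))
Function('Q')(j, L) = Mul(Pow(Add(-564, j), -1), Add(Pow(Add(52, L), -1), Mul(2, L))) (Function('Q')(j, L) = Mul(Add(L, Add(Pow(Add(L, 52), -1), L)), Pow(Add(j, -564), -1)) = Mul(Add(L, Add(Pow(Add(52, L), -1), L)), Pow(Add(-564, j), -1)) = Mul(Add(L, Add(L, Pow(Add(52, L), -1))), Pow(Add(-564, j), -1)) = Mul(Add(Pow(Add(52, L), -1), Mul(2, L)), Pow(Add(-564, j), -1)) = Mul(Pow(Add(-564, j), -1), Add(Pow(Add(52, L), -1), Mul(2, L))))
Add(43050, Mul(-1, Function('Q')(Function('I')(9, Function('U')(0)), -58))) = Add(43050, Mul(-1, Mul(Pow(Add(-29328, Mul(-564, -58), Mul(52, Add(3, Mul(-1, 9))), Mul(-58, Add(3, Mul(-1, 9)))), -1), Add(1, Mul(2, Pow(-58, 2)), Mul(104, -58))))) = Add(43050, Mul(-1, Mul(Pow(Add(-29328, 32712, Mul(52, Add(3, -9)), Mul(-58, Add(3, -9))), -1), Add(1, Mul(2, 3364), -6032)))) = Add(43050, Mul(-1, Mul(Pow(Add(-29328, 32712, Mul(52, -6), Mul(-58, -6)), -1), Add(1, 6728, -6032)))) = Add(43050, Mul(-1, Mul(Pow(Add(-29328, 32712, -312, 348), -1), 697))) = Add(43050, Mul(-1, Mul(Pow(3420, -1), 697))) = Add(43050, Mul(-1, Mul(Rational(1, 3420), 697))) = Add(43050, Mul(-1, Rational(697, 3420))) = Add(43050, Rational(-697, 3420)) = Rational(147230303, 3420)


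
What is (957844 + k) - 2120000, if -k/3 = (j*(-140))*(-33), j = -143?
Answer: 819824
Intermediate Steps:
k = 1981980 (k = -3*(-143*(-140))*(-33) = -60060*(-33) = -3*(-660660) = 1981980)
(957844 + k) - 2120000 = (957844 + 1981980) - 2120000 = 2939824 - 2120000 = 819824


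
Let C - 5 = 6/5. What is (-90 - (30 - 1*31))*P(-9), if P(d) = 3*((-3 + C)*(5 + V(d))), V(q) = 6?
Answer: -46992/5 ≈ -9398.4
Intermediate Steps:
C = 31/5 (C = 5 + 6/5 = 31/5 ≈ 6.2000)
P(d) = 528/5 (P(d) = 3*((-3 + 31/5)*(5 + 6)) = 3*((16/5)*11) = 3*(176/5) = 528/5)
(-90 - (30 - 1*31))*P(-9) = (-90 - (30 - 1*31))*(528/5) = (-90 - (30 - 31))*(528/5) = (-90 - 1*(-1))*(528/5) = (-90 + 1)*(528/5) = -89*528/5 = -46992/5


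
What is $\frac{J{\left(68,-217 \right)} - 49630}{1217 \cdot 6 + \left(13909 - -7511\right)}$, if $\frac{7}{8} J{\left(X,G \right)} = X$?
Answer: $- \frac{57811}{33509} \approx -1.7252$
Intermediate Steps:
$J{\left(X,G \right)} = \frac{8 X}{7}$
$\frac{J{\left(68,-217 \right)} - 49630}{1217 \cdot 6 + \left(13909 - -7511\right)} = \frac{\frac{8}{7} \cdot 68 - 49630}{1217 \cdot 6 + \left(13909 - -7511\right)} = \frac{\frac{544}{7} - 49630}{7302 + \left(13909 + 7511\right)} = - \frac{346866}{7 \left(7302 + 21420\right)} = - \frac{346866}{7 \cdot 28722} = \left(- \frac{346866}{7}\right) \frac{1}{28722} = - \frac{57811}{33509}$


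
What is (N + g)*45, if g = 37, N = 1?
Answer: 1710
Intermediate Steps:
(N + g)*45 = (1 + 37)*45 = 38*45 = 1710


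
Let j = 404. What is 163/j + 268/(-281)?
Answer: -62469/113524 ≈ -0.55027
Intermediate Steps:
163/j + 268/(-281) = 163/404 + 268/(-281) = 163*(1/404) + 268*(-1/281) = 163/404 - 268/281 = -62469/113524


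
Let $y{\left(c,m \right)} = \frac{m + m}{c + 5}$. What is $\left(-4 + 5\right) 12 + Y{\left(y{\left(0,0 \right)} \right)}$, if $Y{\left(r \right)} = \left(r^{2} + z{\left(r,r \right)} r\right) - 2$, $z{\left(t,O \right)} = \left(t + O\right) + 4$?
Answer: $10$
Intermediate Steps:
$y{\left(c,m \right)} = \frac{2 m}{5 + c}$
$z{\left(t,O \right)} = 4 + O + t$ ($z{\left(t,O \right)} = \left(O + t\right) + 4 = 4 + O + t$)
$Y{\left(r \right)} = -2 + r^{2} + r \left(4 + 2 r\right)$ ($Y{\left(r \right)} = \left(r^{2} + \left(4 + r + r\right) r\right) - 2 = \left(r^{2} + \left(4 + 2 r\right) r\right) - 2 = \left(r^{2} + r \left(4 + 2 r\right)\right) - 2 = -2 + r^{2} + r \left(4 + 2 r\right)$)
$\left(-4 + 5\right) 12 + Y{\left(y{\left(0,0 \right)} \right)} = \left(-4 + 5\right) 12 + \left(-2 + 3 \left(2 \cdot 0 \frac{1}{5 + 0}\right)^{2} + 4 \cdot 2 \cdot 0 \frac{1}{5 + 0}\right) = 1 \cdot 12 + \left(-2 + 3 \left(2 \cdot 0 \cdot \frac{1}{5}\right)^{2} + 4 \cdot 2 \cdot 0 \cdot \frac{1}{5}\right) = 12 + \left(-2 + 3 \left(2 \cdot 0 \cdot \frac{1}{5}\right)^{2} + 4 \cdot 2 \cdot 0 \cdot \frac{1}{5}\right) = 12 + \left(-2 + 3 \cdot 0^{2} + 4 \cdot 0\right) = 12 + \left(-2 + 3 \cdot 0 + 0\right) = 12 + \left(-2 + 0 + 0\right) = 12 - 2 = 10$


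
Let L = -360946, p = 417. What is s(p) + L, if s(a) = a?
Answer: -360529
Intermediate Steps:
s(p) + L = 417 - 360946 = -360529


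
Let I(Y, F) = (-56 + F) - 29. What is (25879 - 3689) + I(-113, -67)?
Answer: 22038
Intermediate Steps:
I(Y, F) = -85 + F
(25879 - 3689) + I(-113, -67) = (25879 - 3689) + (-85 - 67) = 22190 - 152 = 22038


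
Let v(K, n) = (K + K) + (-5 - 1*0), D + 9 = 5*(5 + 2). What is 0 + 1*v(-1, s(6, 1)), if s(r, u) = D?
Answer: -7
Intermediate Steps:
D = 26 (D = -9 + 5*(5 + 2) = -9 + 5*7 = -9 + 35 = 26)
s(r, u) = 26
v(K, n) = -5 + 2*K (v(K, n) = 2*K + (-5 + 0) = 2*K - 5 = -5 + 2*K)
0 + 1*v(-1, s(6, 1)) = 0 + 1*(-5 + 2*(-1)) = 0 + 1*(-5 - 2) = 0 + 1*(-7) = 0 - 7 = -7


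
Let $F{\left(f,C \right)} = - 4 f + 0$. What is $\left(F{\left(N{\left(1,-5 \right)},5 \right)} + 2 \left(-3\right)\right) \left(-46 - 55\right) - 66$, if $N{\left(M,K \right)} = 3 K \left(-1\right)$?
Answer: $6600$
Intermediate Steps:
$N{\left(M,K \right)} = - 3 K$
$F{\left(f,C \right)} = - 4 f$
$\left(F{\left(N{\left(1,-5 \right)},5 \right)} + 2 \left(-3\right)\right) \left(-46 - 55\right) - 66 = \left(- 4 \left(\left(-3\right) \left(-5\right)\right) + 2 \left(-3\right)\right) \left(-46 - 55\right) - 66 = \left(\left(-4\right) 15 - 6\right) \left(-101\right) - 66 = \left(-60 - 6\right) \left(-101\right) - 66 = \left(-66\right) \left(-101\right) - 66 = 6666 - 66 = 6600$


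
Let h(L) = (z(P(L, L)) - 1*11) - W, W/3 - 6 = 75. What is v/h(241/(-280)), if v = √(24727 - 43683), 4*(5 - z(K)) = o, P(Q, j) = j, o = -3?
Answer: -8*I*√4739/993 ≈ -0.55461*I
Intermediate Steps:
z(K) = 23/4 (z(K) = 5 - ¼*(-3) = 5 + ¾ = 23/4)
W = 243 (W = 18 + 3*75 = 18 + 225 = 243)
h(L) = -993/4 (h(L) = (23/4 - 1*11) - 1*243 = (23/4 - 11) - 243 = -21/4 - 243 = -993/4)
v = 2*I*√4739 (v = √(-18956) = 2*I*√4739 ≈ 137.68*I)
v/h(241/(-280)) = (2*I*√4739)/(-993/4) = (2*I*√4739)*(-4/993) = -8*I*√4739/993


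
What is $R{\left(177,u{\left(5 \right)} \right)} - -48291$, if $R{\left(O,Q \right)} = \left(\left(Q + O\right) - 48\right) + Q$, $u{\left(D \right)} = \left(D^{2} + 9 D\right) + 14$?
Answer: $48588$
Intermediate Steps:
$u{\left(D \right)} = 14 + D^{2} + 9 D$
$R{\left(O,Q \right)} = -48 + O + 2 Q$ ($R{\left(O,Q \right)} = \left(\left(O + Q\right) - 48\right) + Q = \left(-48 + O + Q\right) + Q = -48 + O + 2 Q$)
$R{\left(177,u{\left(5 \right)} \right)} - -48291 = \left(-48 + 177 + 2 \left(14 + 5^{2} + 9 \cdot 5\right)\right) - -48291 = \left(-48 + 177 + 2 \left(14 + 25 + 45\right)\right) + 48291 = \left(-48 + 177 + 2 \cdot 84\right) + 48291 = \left(-48 + 177 + 168\right) + 48291 = 297 + 48291 = 48588$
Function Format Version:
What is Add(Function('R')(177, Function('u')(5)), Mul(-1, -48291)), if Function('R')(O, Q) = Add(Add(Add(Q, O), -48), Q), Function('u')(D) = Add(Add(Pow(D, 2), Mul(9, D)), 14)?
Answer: 48588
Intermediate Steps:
Function('u')(D) = Add(14, Pow(D, 2), Mul(9, D))
Function('R')(O, Q) = Add(-48, O, Mul(2, Q)) (Function('R')(O, Q) = Add(Add(Add(O, Q), -48), Q) = Add(Add(-48, O, Q), Q) = Add(-48, O, Mul(2, Q)))
Add(Function('R')(177, Function('u')(5)), Mul(-1, -48291)) = Add(Add(-48, 177, Mul(2, Add(14, Pow(5, 2), Mul(9, 5)))), Mul(-1, -48291)) = Add(Add(-48, 177, Mul(2, Add(14, 25, 45))), 48291) = Add(Add(-48, 177, Mul(2, 84)), 48291) = Add(Add(-48, 177, 168), 48291) = Add(297, 48291) = 48588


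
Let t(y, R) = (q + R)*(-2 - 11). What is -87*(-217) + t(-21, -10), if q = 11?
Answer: 18866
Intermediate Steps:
t(y, R) = -143 - 13*R (t(y, R) = (11 + R)*(-2 - 11) = (11 + R)*(-13) = -143 - 13*R)
-87*(-217) + t(-21, -10) = -87*(-217) + (-143 - 13*(-10)) = 18879 + (-143 + 130) = 18879 - 13 = 18866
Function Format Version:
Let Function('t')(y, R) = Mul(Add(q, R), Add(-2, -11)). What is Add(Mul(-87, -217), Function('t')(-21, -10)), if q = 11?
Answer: 18866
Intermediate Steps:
Function('t')(y, R) = Add(-143, Mul(-13, R)) (Function('t')(y, R) = Mul(Add(11, R), Add(-2, -11)) = Mul(Add(11, R), -13) = Add(-143, Mul(-13, R)))
Add(Mul(-87, -217), Function('t')(-21, -10)) = Add(Mul(-87, -217), Add(-143, Mul(-13, -10))) = Add(18879, Add(-143, 130)) = Add(18879, -13) = 18866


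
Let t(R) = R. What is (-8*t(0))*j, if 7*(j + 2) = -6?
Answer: 0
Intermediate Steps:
j = -20/7 (j = -2 + (1/7)*(-6) = -2 - 6/7 = -20/7 ≈ -2.8571)
(-8*t(0))*j = -8*0*(-20/7) = 0*(-20/7) = 0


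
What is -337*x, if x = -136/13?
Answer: 45832/13 ≈ 3525.5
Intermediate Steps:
x = -136/13 (x = -136*1/13 = -136/13 ≈ -10.462)
-337*x = -337*(-136/13) = 45832/13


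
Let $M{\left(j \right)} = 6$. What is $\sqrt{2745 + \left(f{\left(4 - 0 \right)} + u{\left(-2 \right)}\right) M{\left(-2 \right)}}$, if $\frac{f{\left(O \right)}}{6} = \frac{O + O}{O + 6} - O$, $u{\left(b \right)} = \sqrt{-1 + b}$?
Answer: $\frac{\sqrt{65745 + 150 i \sqrt{3}}}{5} \approx 51.282 + 0.10133 i$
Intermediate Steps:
$f{\left(O \right)} = - 6 O + \frac{12 O}{6 + O}$ ($f{\left(O \right)} = 6 \left(\frac{O + O}{O + 6} - O\right) = 6 \left(\frac{2 O}{6 + O} - O\right) = 6 \left(- O + \frac{2 O}{6 + O}\right) = - 6 O + \frac{12 O}{6 + O}$)
$\sqrt{2745 + \left(f{\left(4 - 0 \right)} + u{\left(-2 \right)}\right) M{\left(-2 \right)}} = \sqrt{2745 + \left(- \frac{6 \left(4 - 0\right) \left(4 + \left(4 - 0\right)\right)}{6 + \left(4 - 0\right)} + \sqrt{-1 - 2}\right) 6} = \sqrt{2745 + \left(- \frac{6 \left(4 + 0\right) \left(4 + \left(4 + 0\right)\right)}{6 + \left(4 + 0\right)} + \sqrt{-3}\right) 6} = \sqrt{2745 + \left(\left(-6\right) 4 \frac{1}{6 + 4} \left(4 + 4\right) + i \sqrt{3}\right) 6} = \sqrt{2745 + \left(\left(-6\right) 4 \cdot \frac{1}{10} \cdot 8 + i \sqrt{3}\right) 6} = \sqrt{2745 + \left(- \frac{96}{5} + i \sqrt{3}\right) 6} = \sqrt{2745 - \left(\frac{576}{5} - 6 i \sqrt{3}\right)} = \sqrt{\frac{13149}{5} + 6 i \sqrt{3}}$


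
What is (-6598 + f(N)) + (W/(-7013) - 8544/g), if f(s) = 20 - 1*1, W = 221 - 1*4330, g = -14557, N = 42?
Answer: -671518803754/102088241 ≈ -6577.8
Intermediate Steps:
W = -4109 (W = 221 - 4330 = -4109)
f(s) = 19 (f(s) = 20 - 1 = 19)
(-6598 + f(N)) + (W/(-7013) - 8544/g) = (-6598 + 19) + (-4109/(-7013) - 8544/(-14557)) = -6579 + (-4109*(-1/7013) - 8544*(-1/14557)) = -6579 + (4109/7013 + 8544/14557) = -6579 + 119733785/102088241 = -671518803754/102088241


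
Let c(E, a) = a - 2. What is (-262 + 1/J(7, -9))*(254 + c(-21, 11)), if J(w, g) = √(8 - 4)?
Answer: -137549/2 ≈ -68775.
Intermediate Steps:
J(w, g) = 2 (J(w, g) = √4 = 2)
c(E, a) = -2 + a
(-262 + 1/J(7, -9))*(254 + c(-21, 11)) = (-262 + 1/2)*(254 + (-2 + 11)) = (-262 + ½)*(254 + 9) = -523/2*263 = -137549/2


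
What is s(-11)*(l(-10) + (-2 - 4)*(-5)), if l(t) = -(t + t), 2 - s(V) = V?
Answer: 650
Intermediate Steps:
s(V) = 2 - V
l(t) = -2*t
s(-11)*(l(-10) + (-2 - 4)*(-5)) = (2 - 1*(-11))*(-2*(-10) + (-2 - 4)*(-5)) = (2 + 11)*(20 - 6*(-5)) = 13*(20 + 30) = 13*50 = 650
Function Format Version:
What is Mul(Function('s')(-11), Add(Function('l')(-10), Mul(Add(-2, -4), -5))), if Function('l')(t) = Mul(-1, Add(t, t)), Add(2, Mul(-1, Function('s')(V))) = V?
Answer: 650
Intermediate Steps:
Function('s')(V) = Add(2, Mul(-1, V))
Function('l')(t) = Mul(-2, t) (Function('l')(t) = Mul(-1, Mul(2, t)) = Mul(-2, t))
Mul(Function('s')(-11), Add(Function('l')(-10), Mul(Add(-2, -4), -5))) = Mul(Add(2, Mul(-1, -11)), Add(Mul(-2, -10), Mul(Add(-2, -4), -5))) = Mul(Add(2, 11), Add(20, Mul(-6, -5))) = Mul(13, Add(20, 30)) = Mul(13, 50) = 650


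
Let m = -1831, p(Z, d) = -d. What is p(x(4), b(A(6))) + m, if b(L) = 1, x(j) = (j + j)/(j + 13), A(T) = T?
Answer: -1832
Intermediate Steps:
x(j) = 2*j/(13 + j) (x(j) = (2*j)/(13 + j) = 2*j/(13 + j))
p(x(4), b(A(6))) + m = -1*1 - 1831 = -1 - 1831 = -1832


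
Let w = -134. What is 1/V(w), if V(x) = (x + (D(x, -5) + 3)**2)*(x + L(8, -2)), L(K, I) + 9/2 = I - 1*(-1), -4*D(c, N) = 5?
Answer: 32/584505 ≈ 5.4747e-5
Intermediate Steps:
D(c, N) = -5/4 (D(c, N) = -1/4*5 = -5/4)
L(K, I) = -7/2 + I (L(K, I) = -9/2 + (I - 1*(-1)) = -9/2 + (I + 1) = -9/2 + (1 + I) = -7/2 + I)
V(x) = (-11/2 + x)*(49/16 + x) (V(x) = (x + (-5/4 + 3)**2)*(x + (-7/2 - 2)) = (x + (7/4)**2)*(x - 11/2) = (x + 49/16)*(-11/2 + x) = (49/16 + x)*(-11/2 + x) = (-11/2 + x)*(49/16 + x))
1/V(w) = 1/(-539/32 + (-134)**2 - 39/16*(-134)) = 1/(-539/32 + 17956 + 2613/8) = 1/(584505/32) = 32/584505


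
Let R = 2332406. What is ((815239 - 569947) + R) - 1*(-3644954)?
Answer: 6222652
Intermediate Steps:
((815239 - 569947) + R) - 1*(-3644954) = ((815239 - 569947) + 2332406) - 1*(-3644954) = (245292 + 2332406) + 3644954 = 2577698 + 3644954 = 6222652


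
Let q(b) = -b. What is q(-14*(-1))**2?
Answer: 196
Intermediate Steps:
q(-14*(-1))**2 = (-(-14)*(-1))**2 = (-1*14)**2 = (-14)**2 = 196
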